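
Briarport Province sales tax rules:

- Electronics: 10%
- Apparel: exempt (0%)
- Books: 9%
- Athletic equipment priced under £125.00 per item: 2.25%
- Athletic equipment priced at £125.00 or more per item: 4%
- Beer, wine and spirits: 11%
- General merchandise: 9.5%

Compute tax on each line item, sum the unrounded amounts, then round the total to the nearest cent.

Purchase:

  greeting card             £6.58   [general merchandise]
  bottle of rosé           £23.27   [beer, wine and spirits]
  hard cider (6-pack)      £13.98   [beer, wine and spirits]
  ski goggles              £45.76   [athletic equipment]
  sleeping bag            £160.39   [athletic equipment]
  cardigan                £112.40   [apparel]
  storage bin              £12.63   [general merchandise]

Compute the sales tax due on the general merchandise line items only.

£1.82

Greeting card £6.58: general merchandise → 9.5% → £0.6251
Storage bin £12.63: general merchandise → 9.5% → £1.19985
Tax on general merchandise: unrounded sum = £1.82495 → £1.82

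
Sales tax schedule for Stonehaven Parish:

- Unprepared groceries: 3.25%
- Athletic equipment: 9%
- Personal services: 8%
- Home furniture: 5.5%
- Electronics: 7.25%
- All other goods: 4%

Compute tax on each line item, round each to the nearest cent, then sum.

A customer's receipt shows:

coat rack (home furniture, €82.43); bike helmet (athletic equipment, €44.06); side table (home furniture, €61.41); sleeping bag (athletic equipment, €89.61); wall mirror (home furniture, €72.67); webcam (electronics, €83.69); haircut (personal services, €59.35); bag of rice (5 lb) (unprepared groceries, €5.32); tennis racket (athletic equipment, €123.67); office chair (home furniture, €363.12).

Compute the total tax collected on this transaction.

Coat rack €82.43: home furniture → 5.5% → €4.53
Bike helmet €44.06: athletic equipment → 9% → €3.97
Side table €61.41: home furniture → 5.5% → €3.38
Sleeping bag €89.61: athletic equipment → 9% → €8.06
Wall mirror €72.67: home furniture → 5.5% → €4.00
Webcam €83.69: electronics → 7.25% → €6.07
Haircut €59.35: personal services → 8% → €4.75
Bag of rice (5 lb) €5.32: unprepared groceries → 3.25% → €0.17
Tennis racket €123.67: athletic equipment → 9% → €11.13
Office chair €363.12: home furniture → 5.5% → €19.97
Total tax = €4.53 + €3.97 + €3.38 + €8.06 + €4.00 + €6.07 + €4.75 + €0.17 + €11.13 + €19.97 = €66.03

€66.03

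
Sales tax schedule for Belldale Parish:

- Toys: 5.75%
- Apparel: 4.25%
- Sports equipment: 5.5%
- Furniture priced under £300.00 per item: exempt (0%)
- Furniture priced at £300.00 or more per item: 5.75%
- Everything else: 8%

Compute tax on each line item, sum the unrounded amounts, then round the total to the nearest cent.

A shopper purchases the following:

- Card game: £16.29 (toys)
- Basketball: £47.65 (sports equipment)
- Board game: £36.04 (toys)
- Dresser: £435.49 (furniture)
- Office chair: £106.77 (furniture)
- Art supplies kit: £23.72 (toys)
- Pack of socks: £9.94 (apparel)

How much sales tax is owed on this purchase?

Card game £16.29: toys → 5.75% → £0.936675
Basketball £47.65: sports equipment → 5.5% → £2.62075
Board game £36.04: toys → 5.75% → £2.0723
Dresser £435.49: furniture, £300.00 or more → 5.75% → £25.040675
Office chair £106.77: furniture, under £300.00 → 0% → £0.00
Art supplies kit £23.72: toys → 5.75% → £1.3639
Pack of socks £9.94: apparel → 4.25% → £0.42245
Unrounded tax sum = £32.45675 → £32.46

£32.46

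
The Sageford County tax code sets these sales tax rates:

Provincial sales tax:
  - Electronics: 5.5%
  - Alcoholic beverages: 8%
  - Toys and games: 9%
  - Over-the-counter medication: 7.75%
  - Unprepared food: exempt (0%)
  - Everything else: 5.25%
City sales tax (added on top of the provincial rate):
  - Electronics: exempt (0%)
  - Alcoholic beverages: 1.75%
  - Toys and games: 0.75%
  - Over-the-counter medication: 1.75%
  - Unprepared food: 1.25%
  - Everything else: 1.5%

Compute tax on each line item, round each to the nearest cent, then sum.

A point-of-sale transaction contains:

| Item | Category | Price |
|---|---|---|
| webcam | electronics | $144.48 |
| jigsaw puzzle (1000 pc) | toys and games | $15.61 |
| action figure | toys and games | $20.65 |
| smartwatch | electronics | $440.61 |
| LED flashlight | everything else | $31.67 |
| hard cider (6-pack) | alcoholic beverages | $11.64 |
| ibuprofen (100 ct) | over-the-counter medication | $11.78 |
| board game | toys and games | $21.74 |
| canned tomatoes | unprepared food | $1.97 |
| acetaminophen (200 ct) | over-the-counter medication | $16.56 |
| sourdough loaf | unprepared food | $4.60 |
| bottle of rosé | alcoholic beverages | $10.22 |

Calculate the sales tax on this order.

Webcam $144.48: electronics → 5.5% + 0% city = 5.5% → $7.95
Jigsaw puzzle (1000 pc) $15.61: toys and games → 9% + 0.75% city = 9.75% → $1.52
Action figure $20.65: toys and games → 9% + 0.75% city = 9.75% → $2.01
Smartwatch $440.61: electronics → 5.5% + 0% city = 5.5% → $24.23
LED flashlight $31.67: everything else → 5.25% + 1.5% city = 6.75% → $2.14
Hard cider (6-pack) $11.64: alcoholic beverages → 8% + 1.75% city = 9.75% → $1.13
Ibuprofen (100 ct) $11.78: over-the-counter medication → 7.75% + 1.75% city = 9.5% → $1.12
Board game $21.74: toys and games → 9% + 0.75% city = 9.75% → $2.12
Canned tomatoes $1.97: unprepared food → 0% + 1.25% city = 1.25% → $0.02
Acetaminophen (200 ct) $16.56: over-the-counter medication → 7.75% + 1.75% city = 9.5% → $1.57
Sourdough loaf $4.60: unprepared food → 0% + 1.25% city = 1.25% → $0.06
Bottle of rosé $10.22: alcoholic beverages → 8% + 1.75% city = 9.75% → $1.00
Total tax = $7.95 + $1.52 + $2.01 + $24.23 + $2.14 + $1.13 + $1.12 + $2.12 + $0.02 + $1.57 + $0.06 + $1.00 = $44.87

$44.87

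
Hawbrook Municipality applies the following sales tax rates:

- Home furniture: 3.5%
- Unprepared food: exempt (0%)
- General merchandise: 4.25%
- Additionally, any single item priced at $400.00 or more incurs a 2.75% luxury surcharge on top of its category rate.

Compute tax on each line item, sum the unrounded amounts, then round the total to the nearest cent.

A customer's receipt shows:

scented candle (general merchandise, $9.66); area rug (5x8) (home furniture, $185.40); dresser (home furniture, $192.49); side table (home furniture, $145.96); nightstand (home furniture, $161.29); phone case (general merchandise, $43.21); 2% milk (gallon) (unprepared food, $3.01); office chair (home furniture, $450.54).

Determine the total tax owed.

$54.39

Scented candle $9.66: general merchandise → 4.25% → $0.41055
Area rug (5x8) $185.40: home furniture → 3.5% → $6.489
Dresser $192.49: home furniture → 3.5% → $6.73715
Side table $145.96: home furniture → 3.5% → $5.1086
Nightstand $161.29: home furniture → 3.5% → $5.64515
Phone case $43.21: general merchandise → 4.25% → $1.836425
2% milk (gallon) $3.01: unprepared food → 0% → $0.00
Office chair $450.54: home furniture → 3.5% + 2.75% surcharge = 6.25% → $28.15875
Unrounded tax sum = $54.385625 → $54.39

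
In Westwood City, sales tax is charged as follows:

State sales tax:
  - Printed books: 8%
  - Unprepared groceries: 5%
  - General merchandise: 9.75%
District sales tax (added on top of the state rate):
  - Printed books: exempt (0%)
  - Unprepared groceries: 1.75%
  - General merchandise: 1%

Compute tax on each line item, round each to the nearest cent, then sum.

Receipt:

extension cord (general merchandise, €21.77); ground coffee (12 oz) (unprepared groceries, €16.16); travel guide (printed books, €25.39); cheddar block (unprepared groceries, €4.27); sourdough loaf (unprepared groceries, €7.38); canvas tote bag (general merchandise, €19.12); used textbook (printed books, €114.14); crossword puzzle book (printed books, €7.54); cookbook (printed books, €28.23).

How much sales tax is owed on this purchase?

€20.30

Extension cord €21.77: general merchandise → 9.75% + 1% district = 10.75% → €2.34
Ground coffee (12 oz) €16.16: unprepared groceries → 5% + 1.75% district = 6.75% → €1.09
Travel guide €25.39: printed books → 8% + 0% district = 8% → €2.03
Cheddar block €4.27: unprepared groceries → 5% + 1.75% district = 6.75% → €0.29
Sourdough loaf €7.38: unprepared groceries → 5% + 1.75% district = 6.75% → €0.50
Canvas tote bag €19.12: general merchandise → 9.75% + 1% district = 10.75% → €2.06
Used textbook €114.14: printed books → 8% + 0% district = 8% → €9.13
Crossword puzzle book €7.54: printed books → 8% + 0% district = 8% → €0.60
Cookbook €28.23: printed books → 8% + 0% district = 8% → €2.26
Total tax = €2.34 + €1.09 + €2.03 + €0.29 + €0.50 + €2.06 + €9.13 + €0.60 + €2.26 = €20.30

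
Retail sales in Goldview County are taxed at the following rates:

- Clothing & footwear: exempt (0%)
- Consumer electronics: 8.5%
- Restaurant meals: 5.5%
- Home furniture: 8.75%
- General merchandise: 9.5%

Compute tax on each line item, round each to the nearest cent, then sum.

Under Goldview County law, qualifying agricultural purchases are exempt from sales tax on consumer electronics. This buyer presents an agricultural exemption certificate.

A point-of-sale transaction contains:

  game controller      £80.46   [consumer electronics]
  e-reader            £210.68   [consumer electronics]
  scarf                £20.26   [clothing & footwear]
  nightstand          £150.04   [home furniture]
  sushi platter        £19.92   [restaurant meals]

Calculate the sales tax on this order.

Game controller £80.46: consumer electronics, buyer-exempt → 0% → £0.00
E-reader £210.68: consumer electronics, buyer-exempt → 0% → £0.00
Scarf £20.26: clothing & footwear → 0% → £0.00
Nightstand £150.04: home furniture → 8.75% → £13.13
Sushi platter £19.92: restaurant meals → 5.5% → £1.10
Total tax = £13.13 + £1.10 = £14.23

£14.23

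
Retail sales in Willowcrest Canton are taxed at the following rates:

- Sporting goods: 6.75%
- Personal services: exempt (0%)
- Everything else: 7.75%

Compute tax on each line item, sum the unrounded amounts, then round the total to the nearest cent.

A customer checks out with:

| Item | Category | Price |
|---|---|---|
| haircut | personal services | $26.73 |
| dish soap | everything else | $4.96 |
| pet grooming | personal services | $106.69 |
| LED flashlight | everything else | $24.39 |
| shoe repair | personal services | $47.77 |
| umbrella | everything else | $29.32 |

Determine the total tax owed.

$4.55

Haircut $26.73: personal services → 0% → $0.00
Dish soap $4.96: everything else → 7.75% → $0.3844
Pet grooming $106.69: personal services → 0% → $0.00
LED flashlight $24.39: everything else → 7.75% → $1.890225
Shoe repair $47.77: personal services → 0% → $0.00
Umbrella $29.32: everything else → 7.75% → $2.2723
Unrounded tax sum = $4.546925 → $4.55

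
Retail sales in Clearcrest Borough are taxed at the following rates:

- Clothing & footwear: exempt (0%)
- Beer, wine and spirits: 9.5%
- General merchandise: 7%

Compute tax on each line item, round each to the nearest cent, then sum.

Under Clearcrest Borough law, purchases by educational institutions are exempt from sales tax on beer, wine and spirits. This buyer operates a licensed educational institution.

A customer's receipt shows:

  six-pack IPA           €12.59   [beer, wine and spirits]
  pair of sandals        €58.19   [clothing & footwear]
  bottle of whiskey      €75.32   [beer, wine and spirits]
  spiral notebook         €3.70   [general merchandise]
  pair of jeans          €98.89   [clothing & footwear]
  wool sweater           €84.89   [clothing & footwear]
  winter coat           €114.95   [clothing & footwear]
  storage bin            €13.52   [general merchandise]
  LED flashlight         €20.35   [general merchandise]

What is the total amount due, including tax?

€485.03

Six-pack IPA €12.59: beer, wine and spirits, buyer-exempt → 0% → €0.00
Pair of sandals €58.19: clothing & footwear → 0% → €0.00
Bottle of whiskey €75.32: beer, wine and spirits, buyer-exempt → 0% → €0.00
Spiral notebook €3.70: general merchandise → 7% → €0.26
Pair of jeans €98.89: clothing & footwear → 0% → €0.00
Wool sweater €84.89: clothing & footwear → 0% → €0.00
Winter coat €114.95: clothing & footwear → 0% → €0.00
Storage bin €13.52: general merchandise → 7% → €0.95
LED flashlight €20.35: general merchandise → 7% → €1.42
Subtotal = €482.40; tax = €2.63; total due = €485.03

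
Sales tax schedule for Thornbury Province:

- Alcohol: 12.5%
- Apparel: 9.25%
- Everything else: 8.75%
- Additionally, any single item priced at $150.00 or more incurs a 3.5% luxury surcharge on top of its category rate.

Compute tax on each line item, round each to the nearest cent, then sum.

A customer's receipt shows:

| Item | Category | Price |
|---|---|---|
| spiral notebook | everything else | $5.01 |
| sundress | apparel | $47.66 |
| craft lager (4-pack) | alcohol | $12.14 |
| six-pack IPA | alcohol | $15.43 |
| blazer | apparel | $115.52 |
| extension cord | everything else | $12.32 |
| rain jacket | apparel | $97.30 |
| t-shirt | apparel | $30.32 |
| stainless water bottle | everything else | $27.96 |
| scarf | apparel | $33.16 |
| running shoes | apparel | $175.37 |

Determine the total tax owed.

Spiral notebook $5.01: everything else → 8.75% → $0.44
Sundress $47.66: apparel → 9.25% → $4.41
Craft lager (4-pack) $12.14: alcohol → 12.5% → $1.52
Six-pack IPA $15.43: alcohol → 12.5% → $1.93
Blazer $115.52: apparel → 9.25% → $10.69
Extension cord $12.32: everything else → 8.75% → $1.08
Rain jacket $97.30: apparel → 9.25% → $9.00
T-shirt $30.32: apparel → 9.25% → $2.80
Stainless water bottle $27.96: everything else → 8.75% → $2.45
Scarf $33.16: apparel → 9.25% → $3.07
Running shoes $175.37: apparel → 9.25% + 3.5% surcharge = 12.75% → $22.36
Total tax = $0.44 + $4.41 + $1.52 + $1.93 + $10.69 + $1.08 + $9.00 + $2.80 + $2.45 + $3.07 + $22.36 = $59.75

$59.75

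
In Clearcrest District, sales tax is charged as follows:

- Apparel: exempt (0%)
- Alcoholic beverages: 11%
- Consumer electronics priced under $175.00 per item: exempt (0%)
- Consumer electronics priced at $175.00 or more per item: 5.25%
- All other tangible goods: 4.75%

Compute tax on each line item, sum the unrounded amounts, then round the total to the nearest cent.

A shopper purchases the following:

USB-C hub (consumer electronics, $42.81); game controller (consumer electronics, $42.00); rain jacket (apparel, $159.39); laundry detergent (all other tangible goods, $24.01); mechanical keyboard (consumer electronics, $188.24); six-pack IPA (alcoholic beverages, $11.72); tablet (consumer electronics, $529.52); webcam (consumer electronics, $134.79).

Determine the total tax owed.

$40.11

USB-C hub $42.81: consumer electronics, under $175.00 → 0% → $0.00
Game controller $42.00: consumer electronics, under $175.00 → 0% → $0.00
Rain jacket $159.39: apparel → 0% → $0.00
Laundry detergent $24.01: all other tangible goods → 4.75% → $1.140475
Mechanical keyboard $188.24: consumer electronics, $175.00 or more → 5.25% → $9.8826
Six-pack IPA $11.72: alcoholic beverages → 11% → $1.2892
Tablet $529.52: consumer electronics, $175.00 or more → 5.25% → $27.7998
Webcam $134.79: consumer electronics, under $175.00 → 0% → $0.00
Unrounded tax sum = $40.112075 → $40.11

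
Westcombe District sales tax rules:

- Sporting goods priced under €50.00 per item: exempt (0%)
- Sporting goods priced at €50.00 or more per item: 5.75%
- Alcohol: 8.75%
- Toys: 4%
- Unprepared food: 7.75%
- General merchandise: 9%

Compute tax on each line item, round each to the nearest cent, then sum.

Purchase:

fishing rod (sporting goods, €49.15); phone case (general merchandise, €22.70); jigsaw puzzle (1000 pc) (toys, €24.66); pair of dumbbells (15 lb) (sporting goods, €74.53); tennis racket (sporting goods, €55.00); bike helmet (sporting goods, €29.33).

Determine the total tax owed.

Fishing rod €49.15: sporting goods, under €50.00 → 0% → €0.00
Phone case €22.70: general merchandise → 9% → €2.04
Jigsaw puzzle (1000 pc) €24.66: toys → 4% → €0.99
Pair of dumbbells (15 lb) €74.53: sporting goods, €50.00 or more → 5.75% → €4.29
Tennis racket €55.00: sporting goods, €50.00 or more → 5.75% → €3.16
Bike helmet €29.33: sporting goods, under €50.00 → 0% → €0.00
Total tax = €2.04 + €0.99 + €4.29 + €3.16 = €10.48

€10.48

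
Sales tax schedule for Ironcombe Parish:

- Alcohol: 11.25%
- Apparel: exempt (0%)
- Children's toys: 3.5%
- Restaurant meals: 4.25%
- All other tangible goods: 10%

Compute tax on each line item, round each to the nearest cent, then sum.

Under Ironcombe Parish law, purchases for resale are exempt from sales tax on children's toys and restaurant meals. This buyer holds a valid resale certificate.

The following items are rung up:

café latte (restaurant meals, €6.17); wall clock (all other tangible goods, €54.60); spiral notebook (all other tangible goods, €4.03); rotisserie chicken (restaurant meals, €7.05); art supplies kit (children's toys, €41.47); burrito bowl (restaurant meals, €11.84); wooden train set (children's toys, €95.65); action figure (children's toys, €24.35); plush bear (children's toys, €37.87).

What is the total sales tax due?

Café latte €6.17: restaurant meals, buyer-exempt → 0% → €0.00
Wall clock €54.60: all other tangible goods → 10% → €5.46
Spiral notebook €4.03: all other tangible goods → 10% → €0.40
Rotisserie chicken €7.05: restaurant meals, buyer-exempt → 0% → €0.00
Art supplies kit €41.47: children's toys, buyer-exempt → 0% → €0.00
Burrito bowl €11.84: restaurant meals, buyer-exempt → 0% → €0.00
Wooden train set €95.65: children's toys, buyer-exempt → 0% → €0.00
Action figure €24.35: children's toys, buyer-exempt → 0% → €0.00
Plush bear €37.87: children's toys, buyer-exempt → 0% → €0.00
Total tax = €5.46 + €0.40 = €5.86

€5.86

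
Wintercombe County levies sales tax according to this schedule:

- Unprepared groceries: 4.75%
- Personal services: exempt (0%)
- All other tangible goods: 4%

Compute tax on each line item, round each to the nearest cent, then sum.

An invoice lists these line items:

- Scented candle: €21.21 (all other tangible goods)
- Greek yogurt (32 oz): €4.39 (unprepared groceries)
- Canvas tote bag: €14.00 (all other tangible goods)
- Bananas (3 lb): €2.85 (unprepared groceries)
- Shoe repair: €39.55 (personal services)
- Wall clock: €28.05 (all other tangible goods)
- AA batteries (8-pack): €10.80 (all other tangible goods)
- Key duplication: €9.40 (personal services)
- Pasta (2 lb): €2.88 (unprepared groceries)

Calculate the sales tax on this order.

Scented candle €21.21: all other tangible goods → 4% → €0.85
Greek yogurt (32 oz) €4.39: unprepared groceries → 4.75% → €0.21
Canvas tote bag €14.00: all other tangible goods → 4% → €0.56
Bananas (3 lb) €2.85: unprepared groceries → 4.75% → €0.14
Shoe repair €39.55: personal services → 0% → €0.00
Wall clock €28.05: all other tangible goods → 4% → €1.12
AA batteries (8-pack) €10.80: all other tangible goods → 4% → €0.43
Key duplication €9.40: personal services → 0% → €0.00
Pasta (2 lb) €2.88: unprepared groceries → 4.75% → €0.14
Total tax = €0.85 + €0.21 + €0.56 + €0.14 + €1.12 + €0.43 + €0.14 = €3.45

€3.45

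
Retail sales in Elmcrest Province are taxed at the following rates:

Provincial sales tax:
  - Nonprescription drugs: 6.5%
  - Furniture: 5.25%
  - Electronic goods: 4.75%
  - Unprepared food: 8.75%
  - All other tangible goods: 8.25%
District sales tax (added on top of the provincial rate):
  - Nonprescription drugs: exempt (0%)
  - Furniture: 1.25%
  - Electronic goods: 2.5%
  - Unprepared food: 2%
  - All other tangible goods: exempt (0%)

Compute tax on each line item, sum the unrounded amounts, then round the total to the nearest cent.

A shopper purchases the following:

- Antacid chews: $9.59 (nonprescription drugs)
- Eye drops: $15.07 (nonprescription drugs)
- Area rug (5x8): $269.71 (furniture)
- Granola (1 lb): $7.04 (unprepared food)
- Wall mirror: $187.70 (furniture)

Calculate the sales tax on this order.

$32.09

Antacid chews $9.59: nonprescription drugs → 6.5% + 0% district = 6.5% → $0.62335
Eye drops $15.07: nonprescription drugs → 6.5% + 0% district = 6.5% → $0.97955
Area rug (5x8) $269.71: furniture → 5.25% + 1.25% district = 6.5% → $17.53115
Granola (1 lb) $7.04: unprepared food → 8.75% + 2% district = 10.75% → $0.7568
Wall mirror $187.70: furniture → 5.25% + 1.25% district = 6.5% → $12.2005
Unrounded tax sum = $32.09135 → $32.09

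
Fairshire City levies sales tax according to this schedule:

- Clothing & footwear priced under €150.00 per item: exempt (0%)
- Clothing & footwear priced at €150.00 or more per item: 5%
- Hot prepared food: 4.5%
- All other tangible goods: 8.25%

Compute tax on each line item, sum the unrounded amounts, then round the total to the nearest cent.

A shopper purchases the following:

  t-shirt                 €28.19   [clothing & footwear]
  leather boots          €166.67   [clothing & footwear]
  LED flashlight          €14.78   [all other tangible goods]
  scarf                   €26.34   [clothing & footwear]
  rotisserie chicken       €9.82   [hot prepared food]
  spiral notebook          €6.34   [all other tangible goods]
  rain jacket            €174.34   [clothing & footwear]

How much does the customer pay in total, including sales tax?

€445.71

T-shirt €28.19: clothing & footwear, under €150.00 → 0% → €0.00
Leather boots €166.67: clothing & footwear, €150.00 or more → 5% → €8.3335
LED flashlight €14.78: all other tangible goods → 8.25% → €1.21935
Scarf €26.34: clothing & footwear, under €150.00 → 0% → €0.00
Rotisserie chicken €9.82: hot prepared food → 4.5% → €0.4419
Spiral notebook €6.34: all other tangible goods → 8.25% → €0.52305
Rain jacket €174.34: clothing & footwear, €150.00 or more → 5% → €8.717
Subtotal = €426.48; unrounded tax = €19.2348 → €19.23; total due = €445.71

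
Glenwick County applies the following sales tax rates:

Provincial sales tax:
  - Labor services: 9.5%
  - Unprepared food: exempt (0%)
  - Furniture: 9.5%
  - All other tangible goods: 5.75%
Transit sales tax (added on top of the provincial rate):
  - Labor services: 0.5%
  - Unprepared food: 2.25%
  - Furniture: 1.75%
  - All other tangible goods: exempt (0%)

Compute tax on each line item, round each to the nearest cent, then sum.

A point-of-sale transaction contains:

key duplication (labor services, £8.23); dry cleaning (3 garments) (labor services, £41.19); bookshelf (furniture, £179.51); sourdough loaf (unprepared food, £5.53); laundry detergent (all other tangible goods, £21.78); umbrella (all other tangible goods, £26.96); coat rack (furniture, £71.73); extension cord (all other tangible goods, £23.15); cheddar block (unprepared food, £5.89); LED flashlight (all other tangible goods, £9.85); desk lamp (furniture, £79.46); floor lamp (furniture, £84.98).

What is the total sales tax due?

£56.65

Key duplication £8.23: labor services → 9.5% + 0.5% transit = 10% → £0.82
Dry cleaning (3 garments) £41.19: labor services → 9.5% + 0.5% transit = 10% → £4.12
Bookshelf £179.51: furniture → 9.5% + 1.75% transit = 11.25% → £20.19
Sourdough loaf £5.53: unprepared food → 0% + 2.25% transit = 2.25% → £0.12
Laundry detergent £21.78: all other tangible goods → 5.75% + 0% transit = 5.75% → £1.25
Umbrella £26.96: all other tangible goods → 5.75% + 0% transit = 5.75% → £1.55
Coat rack £71.73: furniture → 9.5% + 1.75% transit = 11.25% → £8.07
Extension cord £23.15: all other tangible goods → 5.75% + 0% transit = 5.75% → £1.33
Cheddar block £5.89: unprepared food → 0% + 2.25% transit = 2.25% → £0.13
LED flashlight £9.85: all other tangible goods → 5.75% + 0% transit = 5.75% → £0.57
Desk lamp £79.46: furniture → 9.5% + 1.75% transit = 11.25% → £8.94
Floor lamp £84.98: furniture → 9.5% + 1.75% transit = 11.25% → £9.56
Total tax = £0.82 + £4.12 + £20.19 + £0.12 + £1.25 + £1.55 + £8.07 + £1.33 + £0.13 + £0.57 + £8.94 + £9.56 = £56.65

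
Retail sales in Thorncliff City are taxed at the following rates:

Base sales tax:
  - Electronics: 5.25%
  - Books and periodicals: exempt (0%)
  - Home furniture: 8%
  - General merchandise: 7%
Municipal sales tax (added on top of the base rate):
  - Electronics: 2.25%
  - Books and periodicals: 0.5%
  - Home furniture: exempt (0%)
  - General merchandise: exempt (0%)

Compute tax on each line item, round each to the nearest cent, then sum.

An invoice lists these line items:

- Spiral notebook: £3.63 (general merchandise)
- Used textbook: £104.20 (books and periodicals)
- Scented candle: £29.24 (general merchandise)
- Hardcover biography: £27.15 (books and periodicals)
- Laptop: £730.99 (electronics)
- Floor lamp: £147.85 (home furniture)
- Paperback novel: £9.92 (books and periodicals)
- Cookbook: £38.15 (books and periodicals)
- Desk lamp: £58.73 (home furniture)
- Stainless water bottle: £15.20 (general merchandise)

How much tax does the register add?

£75.61

Spiral notebook £3.63: general merchandise → 7% + 0% municipal = 7% → £0.25
Used textbook £104.20: books and periodicals → 0% + 0.5% municipal = 0.5% → £0.52
Scented candle £29.24: general merchandise → 7% + 0% municipal = 7% → £2.05
Hardcover biography £27.15: books and periodicals → 0% + 0.5% municipal = 0.5% → £0.14
Laptop £730.99: electronics → 5.25% + 2.25% municipal = 7.5% → £54.82
Floor lamp £147.85: home furniture → 8% + 0% municipal = 8% → £11.83
Paperback novel £9.92: books and periodicals → 0% + 0.5% municipal = 0.5% → £0.05
Cookbook £38.15: books and periodicals → 0% + 0.5% municipal = 0.5% → £0.19
Desk lamp £58.73: home furniture → 8% + 0% municipal = 8% → £4.70
Stainless water bottle £15.20: general merchandise → 7% + 0% municipal = 7% → £1.06
Total tax = £0.25 + £0.52 + £2.05 + £0.14 + £54.82 + £11.83 + £0.05 + £0.19 + £4.70 + £1.06 = £75.61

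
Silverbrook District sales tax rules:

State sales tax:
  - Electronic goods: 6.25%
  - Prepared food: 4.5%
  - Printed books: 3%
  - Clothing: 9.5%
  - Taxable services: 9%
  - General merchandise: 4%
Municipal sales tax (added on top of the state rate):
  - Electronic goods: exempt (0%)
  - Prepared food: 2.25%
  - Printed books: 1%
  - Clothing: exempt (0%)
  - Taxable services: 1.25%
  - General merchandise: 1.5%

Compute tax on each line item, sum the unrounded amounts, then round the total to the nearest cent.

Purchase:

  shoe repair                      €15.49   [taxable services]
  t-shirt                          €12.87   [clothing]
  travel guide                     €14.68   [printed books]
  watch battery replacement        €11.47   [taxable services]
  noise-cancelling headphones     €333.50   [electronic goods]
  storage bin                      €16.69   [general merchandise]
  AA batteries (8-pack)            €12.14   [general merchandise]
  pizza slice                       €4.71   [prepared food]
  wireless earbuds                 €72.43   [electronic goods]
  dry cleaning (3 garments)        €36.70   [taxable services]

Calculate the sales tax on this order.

Shoe repair €15.49: taxable services → 9% + 1.25% municipal = 10.25% → €1.587725
T-shirt €12.87: clothing → 9.5% + 0% municipal = 9.5% → €1.22265
Travel guide €14.68: printed books → 3% + 1% municipal = 4% → €0.5872
Watch battery replacement €11.47: taxable services → 9% + 1.25% municipal = 10.25% → €1.175675
Noise-cancelling headphones €333.50: electronic goods → 6.25% + 0% municipal = 6.25% → €20.84375
Storage bin €16.69: general merchandise → 4% + 1.5% municipal = 5.5% → €0.91795
AA batteries (8-pack) €12.14: general merchandise → 4% + 1.5% municipal = 5.5% → €0.6677
Pizza slice €4.71: prepared food → 4.5% + 2.25% municipal = 6.75% → €0.317925
Wireless earbuds €72.43: electronic goods → 6.25% + 0% municipal = 6.25% → €4.526875
Dry cleaning (3 garments) €36.70: taxable services → 9% + 1.25% municipal = 10.25% → €3.76175
Unrounded tax sum = €35.6092 → €35.61

€35.61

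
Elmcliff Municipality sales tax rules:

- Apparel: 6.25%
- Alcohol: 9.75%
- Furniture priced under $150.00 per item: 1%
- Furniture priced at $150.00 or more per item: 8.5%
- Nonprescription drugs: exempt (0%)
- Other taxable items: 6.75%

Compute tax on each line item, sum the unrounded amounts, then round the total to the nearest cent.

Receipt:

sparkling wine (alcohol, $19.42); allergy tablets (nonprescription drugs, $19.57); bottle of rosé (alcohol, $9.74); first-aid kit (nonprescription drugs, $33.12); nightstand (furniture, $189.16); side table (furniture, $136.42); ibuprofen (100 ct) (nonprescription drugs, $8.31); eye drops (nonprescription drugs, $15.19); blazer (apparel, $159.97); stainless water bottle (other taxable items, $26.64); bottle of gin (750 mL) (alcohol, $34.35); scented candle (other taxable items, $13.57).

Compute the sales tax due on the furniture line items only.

Nightstand $189.16: furniture, $150.00 or more → 8.5% → $16.0786
Side table $136.42: furniture, under $150.00 → 1% → $1.3642
Tax on furniture: unrounded sum = $17.4428 → $17.44

$17.44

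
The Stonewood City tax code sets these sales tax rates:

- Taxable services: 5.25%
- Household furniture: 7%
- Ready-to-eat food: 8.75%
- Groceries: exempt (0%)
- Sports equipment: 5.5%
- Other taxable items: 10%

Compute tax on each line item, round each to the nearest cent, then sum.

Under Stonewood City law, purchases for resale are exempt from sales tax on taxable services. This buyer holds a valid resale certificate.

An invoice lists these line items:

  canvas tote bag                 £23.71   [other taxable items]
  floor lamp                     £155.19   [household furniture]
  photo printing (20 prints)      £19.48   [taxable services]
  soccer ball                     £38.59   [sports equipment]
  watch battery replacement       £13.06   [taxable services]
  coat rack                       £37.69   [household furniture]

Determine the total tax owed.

Canvas tote bag £23.71: other taxable items → 10% → £2.37
Floor lamp £155.19: household furniture → 7% → £10.86
Photo printing (20 prints) £19.48: taxable services, buyer-exempt → 0% → £0.00
Soccer ball £38.59: sports equipment → 5.5% → £2.12
Watch battery replacement £13.06: taxable services, buyer-exempt → 0% → £0.00
Coat rack £37.69: household furniture → 7% → £2.64
Total tax = £2.37 + £10.86 + £2.12 + £2.64 = £17.99

£17.99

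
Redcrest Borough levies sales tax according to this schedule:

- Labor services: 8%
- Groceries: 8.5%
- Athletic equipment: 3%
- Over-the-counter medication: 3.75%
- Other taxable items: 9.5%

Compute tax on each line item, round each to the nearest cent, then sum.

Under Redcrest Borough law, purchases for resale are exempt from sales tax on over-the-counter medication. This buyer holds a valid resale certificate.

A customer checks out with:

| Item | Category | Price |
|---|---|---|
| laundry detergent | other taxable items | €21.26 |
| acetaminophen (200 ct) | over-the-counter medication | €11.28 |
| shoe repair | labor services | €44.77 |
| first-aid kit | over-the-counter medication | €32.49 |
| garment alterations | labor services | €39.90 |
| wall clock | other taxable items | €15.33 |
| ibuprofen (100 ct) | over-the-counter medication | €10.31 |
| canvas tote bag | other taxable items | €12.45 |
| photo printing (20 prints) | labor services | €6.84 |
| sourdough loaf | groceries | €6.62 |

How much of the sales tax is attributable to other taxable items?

Laundry detergent €21.26: other taxable items → 9.5% → €2.02
Wall clock €15.33: other taxable items → 9.5% → €1.46
Canvas tote bag €12.45: other taxable items → 9.5% → €1.18
Tax on other taxable items = €2.02 + €1.46 + €1.18 = €4.66

€4.66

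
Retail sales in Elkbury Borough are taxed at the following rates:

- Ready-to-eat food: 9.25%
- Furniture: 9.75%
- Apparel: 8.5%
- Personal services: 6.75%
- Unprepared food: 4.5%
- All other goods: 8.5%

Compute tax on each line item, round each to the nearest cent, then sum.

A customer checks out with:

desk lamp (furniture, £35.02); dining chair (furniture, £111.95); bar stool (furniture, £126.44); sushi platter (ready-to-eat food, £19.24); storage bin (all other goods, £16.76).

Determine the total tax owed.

Desk lamp £35.02: furniture → 9.75% → £3.41
Dining chair £111.95: furniture → 9.75% → £10.92
Bar stool £126.44: furniture → 9.75% → £12.33
Sushi platter £19.24: ready-to-eat food → 9.25% → £1.78
Storage bin £16.76: all other goods → 8.5% → £1.42
Total tax = £3.41 + £10.92 + £12.33 + £1.78 + £1.42 = £29.86

£29.86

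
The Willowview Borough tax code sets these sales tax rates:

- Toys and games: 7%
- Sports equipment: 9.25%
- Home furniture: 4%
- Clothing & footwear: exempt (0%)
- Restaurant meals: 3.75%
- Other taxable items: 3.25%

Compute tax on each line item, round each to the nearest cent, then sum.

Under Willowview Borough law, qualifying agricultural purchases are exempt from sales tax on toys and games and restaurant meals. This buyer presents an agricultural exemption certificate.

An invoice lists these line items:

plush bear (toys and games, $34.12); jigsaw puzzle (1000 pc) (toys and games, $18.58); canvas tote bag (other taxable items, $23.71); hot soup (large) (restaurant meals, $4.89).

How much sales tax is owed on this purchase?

$0.77

Plush bear $34.12: toys and games, buyer-exempt → 0% → $0.00
Jigsaw puzzle (1000 pc) $18.58: toys and games, buyer-exempt → 0% → $0.00
Canvas tote bag $23.71: other taxable items → 3.25% → $0.77
Hot soup (large) $4.89: restaurant meals, buyer-exempt → 0% → $0.00
Total tax = $0.77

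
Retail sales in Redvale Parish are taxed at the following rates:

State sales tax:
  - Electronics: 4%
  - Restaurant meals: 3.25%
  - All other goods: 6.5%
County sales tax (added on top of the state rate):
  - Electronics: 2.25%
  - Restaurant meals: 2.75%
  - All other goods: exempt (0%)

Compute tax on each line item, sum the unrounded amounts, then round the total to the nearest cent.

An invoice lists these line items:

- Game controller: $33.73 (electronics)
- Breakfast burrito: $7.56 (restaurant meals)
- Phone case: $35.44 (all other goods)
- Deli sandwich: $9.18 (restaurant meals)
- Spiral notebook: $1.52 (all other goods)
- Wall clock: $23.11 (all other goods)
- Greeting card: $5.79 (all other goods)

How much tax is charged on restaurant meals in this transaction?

$1.00

Breakfast burrito $7.56: restaurant meals → 3.25% + 2.75% county = 6% → $0.4536
Deli sandwich $9.18: restaurant meals → 3.25% + 2.75% county = 6% → $0.5508
Tax on restaurant meals: unrounded sum = $1.0044 → $1.00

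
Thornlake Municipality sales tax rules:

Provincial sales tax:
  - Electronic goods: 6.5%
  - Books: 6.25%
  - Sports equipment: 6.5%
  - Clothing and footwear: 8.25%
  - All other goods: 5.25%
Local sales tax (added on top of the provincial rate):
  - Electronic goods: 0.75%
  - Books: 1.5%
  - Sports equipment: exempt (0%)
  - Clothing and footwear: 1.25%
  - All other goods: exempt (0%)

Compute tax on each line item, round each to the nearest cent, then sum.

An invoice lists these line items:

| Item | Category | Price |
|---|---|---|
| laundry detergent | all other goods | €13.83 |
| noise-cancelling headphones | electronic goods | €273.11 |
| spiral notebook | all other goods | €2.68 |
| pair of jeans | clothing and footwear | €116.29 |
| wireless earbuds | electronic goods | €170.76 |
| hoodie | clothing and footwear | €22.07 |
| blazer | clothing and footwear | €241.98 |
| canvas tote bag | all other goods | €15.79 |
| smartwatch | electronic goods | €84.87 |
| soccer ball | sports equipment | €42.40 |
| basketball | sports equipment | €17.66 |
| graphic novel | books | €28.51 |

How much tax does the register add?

€82.29

Laundry detergent €13.83: all other goods → 5.25% + 0% local = 5.25% → €0.73
Noise-cancelling headphones €273.11: electronic goods → 6.5% + 0.75% local = 7.25% → €19.80
Spiral notebook €2.68: all other goods → 5.25% + 0% local = 5.25% → €0.14
Pair of jeans €116.29: clothing and footwear → 8.25% + 1.25% local = 9.5% → €11.05
Wireless earbuds €170.76: electronic goods → 6.5% + 0.75% local = 7.25% → €12.38
Hoodie €22.07: clothing and footwear → 8.25% + 1.25% local = 9.5% → €2.10
Blazer €241.98: clothing and footwear → 8.25% + 1.25% local = 9.5% → €22.99
Canvas tote bag €15.79: all other goods → 5.25% + 0% local = 5.25% → €0.83
Smartwatch €84.87: electronic goods → 6.5% + 0.75% local = 7.25% → €6.15
Soccer ball €42.40: sports equipment → 6.5% + 0% local = 6.5% → €2.76
Basketball €17.66: sports equipment → 6.5% + 0% local = 6.5% → €1.15
Graphic novel €28.51: books → 6.25% + 1.5% local = 7.75% → €2.21
Total tax = €0.73 + €19.80 + €0.14 + €11.05 + €12.38 + €2.10 + €22.99 + €0.83 + €6.15 + €2.76 + €1.15 + €2.21 = €82.29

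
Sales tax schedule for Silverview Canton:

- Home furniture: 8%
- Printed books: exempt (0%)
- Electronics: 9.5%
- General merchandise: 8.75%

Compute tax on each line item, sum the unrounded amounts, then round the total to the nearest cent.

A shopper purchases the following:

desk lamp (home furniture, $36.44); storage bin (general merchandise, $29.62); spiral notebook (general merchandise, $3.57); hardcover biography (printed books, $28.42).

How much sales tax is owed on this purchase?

Desk lamp $36.44: home furniture → 8% → $2.9152
Storage bin $29.62: general merchandise → 8.75% → $2.59175
Spiral notebook $3.57: general merchandise → 8.75% → $0.312375
Hardcover biography $28.42: printed books → 0% → $0.00
Unrounded tax sum = $5.819325 → $5.82

$5.82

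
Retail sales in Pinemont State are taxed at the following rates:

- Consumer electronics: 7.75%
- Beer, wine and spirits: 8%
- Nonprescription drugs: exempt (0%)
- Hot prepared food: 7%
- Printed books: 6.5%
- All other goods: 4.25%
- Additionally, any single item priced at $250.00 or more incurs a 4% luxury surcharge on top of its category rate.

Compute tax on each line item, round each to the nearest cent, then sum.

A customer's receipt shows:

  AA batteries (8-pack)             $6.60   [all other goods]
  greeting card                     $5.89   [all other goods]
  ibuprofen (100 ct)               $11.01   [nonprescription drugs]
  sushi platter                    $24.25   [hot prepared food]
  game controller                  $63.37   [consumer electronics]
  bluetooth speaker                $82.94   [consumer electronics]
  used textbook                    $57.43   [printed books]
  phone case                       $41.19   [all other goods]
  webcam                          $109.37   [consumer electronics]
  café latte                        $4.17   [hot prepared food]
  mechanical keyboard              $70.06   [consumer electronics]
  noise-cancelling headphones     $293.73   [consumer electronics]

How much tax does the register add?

AA batteries (8-pack) $6.60: all other goods → 4.25% → $0.28
Greeting card $5.89: all other goods → 4.25% → $0.25
Ibuprofen (100 ct) $11.01: nonprescription drugs → 0% → $0.00
Sushi platter $24.25: hot prepared food → 7% → $1.70
Game controller $63.37: consumer electronics → 7.75% → $4.91
Bluetooth speaker $82.94: consumer electronics → 7.75% → $6.43
Used textbook $57.43: printed books → 6.5% → $3.73
Phone case $41.19: all other goods → 4.25% → $1.75
Webcam $109.37: consumer electronics → 7.75% → $8.48
Café latte $4.17: hot prepared food → 7% → $0.29
Mechanical keyboard $70.06: consumer electronics → 7.75% → $5.43
Noise-cancelling headphones $293.73: consumer electronics → 7.75% + 4% surcharge = 11.75% → $34.51
Total tax = $0.28 + $0.25 + $1.70 + $4.91 + $6.43 + $3.73 + $1.75 + $8.48 + $0.29 + $5.43 + $34.51 = $67.76

$67.76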